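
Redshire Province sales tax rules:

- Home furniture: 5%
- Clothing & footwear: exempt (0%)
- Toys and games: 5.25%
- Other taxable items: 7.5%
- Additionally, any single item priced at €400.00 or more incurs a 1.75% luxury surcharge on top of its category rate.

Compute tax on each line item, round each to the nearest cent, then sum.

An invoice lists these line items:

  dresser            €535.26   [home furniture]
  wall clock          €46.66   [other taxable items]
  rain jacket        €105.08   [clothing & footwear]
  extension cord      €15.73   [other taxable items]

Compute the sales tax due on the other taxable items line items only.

€4.68

Wall clock €46.66: other taxable items → 7.5% → €3.50
Extension cord €15.73: other taxable items → 7.5% → €1.18
Tax on other taxable items = €3.50 + €1.18 = €4.68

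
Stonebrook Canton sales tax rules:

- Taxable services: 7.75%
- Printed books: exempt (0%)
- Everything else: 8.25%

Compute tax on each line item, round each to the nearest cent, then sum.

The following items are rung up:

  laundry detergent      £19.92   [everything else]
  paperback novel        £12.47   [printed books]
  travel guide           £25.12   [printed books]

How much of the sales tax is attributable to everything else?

Laundry detergent £19.92: everything else → 8.25% → £1.64
Tax on everything else = £1.64

£1.64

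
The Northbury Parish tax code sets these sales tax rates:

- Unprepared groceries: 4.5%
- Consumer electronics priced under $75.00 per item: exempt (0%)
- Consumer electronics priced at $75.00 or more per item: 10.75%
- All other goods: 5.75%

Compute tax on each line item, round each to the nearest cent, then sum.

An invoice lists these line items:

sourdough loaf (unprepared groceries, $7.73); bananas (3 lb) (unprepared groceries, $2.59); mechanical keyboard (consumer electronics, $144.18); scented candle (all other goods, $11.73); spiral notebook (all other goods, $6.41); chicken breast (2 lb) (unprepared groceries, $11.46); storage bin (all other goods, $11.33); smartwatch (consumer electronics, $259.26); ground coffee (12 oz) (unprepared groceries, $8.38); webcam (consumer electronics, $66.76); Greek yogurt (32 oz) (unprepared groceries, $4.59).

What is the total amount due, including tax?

Sourdough loaf $7.73: unprepared groceries → 4.5% → $0.35
Bananas (3 lb) $2.59: unprepared groceries → 4.5% → $0.12
Mechanical keyboard $144.18: consumer electronics, $75.00 or more → 10.75% → $15.50
Scented candle $11.73: all other goods → 5.75% → $0.67
Spiral notebook $6.41: all other goods → 5.75% → $0.37
Chicken breast (2 lb) $11.46: unprepared groceries → 4.5% → $0.52
Storage bin $11.33: all other goods → 5.75% → $0.65
Smartwatch $259.26: consumer electronics, $75.00 or more → 10.75% → $27.87
Ground coffee (12 oz) $8.38: unprepared groceries → 4.5% → $0.38
Webcam $66.76: consumer electronics, under $75.00 → 0% → $0.00
Greek yogurt (32 oz) $4.59: unprepared groceries → 4.5% → $0.21
Subtotal = $534.42; tax = $46.64; total due = $581.06

$581.06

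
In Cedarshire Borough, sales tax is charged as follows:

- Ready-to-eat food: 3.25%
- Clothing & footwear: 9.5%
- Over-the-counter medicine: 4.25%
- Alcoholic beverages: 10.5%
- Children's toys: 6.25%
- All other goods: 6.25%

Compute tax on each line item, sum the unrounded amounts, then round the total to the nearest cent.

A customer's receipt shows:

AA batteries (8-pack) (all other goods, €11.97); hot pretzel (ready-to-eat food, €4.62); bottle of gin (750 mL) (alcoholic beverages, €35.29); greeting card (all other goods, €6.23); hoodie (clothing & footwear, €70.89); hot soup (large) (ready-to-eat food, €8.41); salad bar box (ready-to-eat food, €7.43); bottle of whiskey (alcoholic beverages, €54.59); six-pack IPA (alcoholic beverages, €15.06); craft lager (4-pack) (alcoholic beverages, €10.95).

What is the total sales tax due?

€20.71

AA batteries (8-pack) €11.97: all other goods → 6.25% → €0.748125
Hot pretzel €4.62: ready-to-eat food → 3.25% → €0.15015
Bottle of gin (750 mL) €35.29: alcoholic beverages → 10.5% → €3.70545
Greeting card €6.23: all other goods → 6.25% → €0.389375
Hoodie €70.89: clothing & footwear → 9.5% → €6.73455
Hot soup (large) €8.41: ready-to-eat food → 3.25% → €0.273325
Salad bar box €7.43: ready-to-eat food → 3.25% → €0.241475
Bottle of whiskey €54.59: alcoholic beverages → 10.5% → €5.73195
Six-pack IPA €15.06: alcoholic beverages → 10.5% → €1.5813
Craft lager (4-pack) €10.95: alcoholic beverages → 10.5% → €1.14975
Unrounded tax sum = €20.70545 → €20.71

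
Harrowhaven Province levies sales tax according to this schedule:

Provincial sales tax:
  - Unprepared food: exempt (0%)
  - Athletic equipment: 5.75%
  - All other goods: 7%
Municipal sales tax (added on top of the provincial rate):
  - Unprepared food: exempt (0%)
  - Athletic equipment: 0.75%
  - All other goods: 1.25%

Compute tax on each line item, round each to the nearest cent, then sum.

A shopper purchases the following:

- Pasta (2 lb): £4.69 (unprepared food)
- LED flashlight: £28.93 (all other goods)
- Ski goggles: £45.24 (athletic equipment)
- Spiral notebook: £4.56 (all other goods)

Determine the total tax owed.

Pasta (2 lb) £4.69: unprepared food → 0% + 0% municipal = 0% → £0.00
LED flashlight £28.93: all other goods → 7% + 1.25% municipal = 8.25% → £2.39
Ski goggles £45.24: athletic equipment → 5.75% + 0.75% municipal = 6.5% → £2.94
Spiral notebook £4.56: all other goods → 7% + 1.25% municipal = 8.25% → £0.38
Total tax = £2.39 + £2.94 + £0.38 = £5.71

£5.71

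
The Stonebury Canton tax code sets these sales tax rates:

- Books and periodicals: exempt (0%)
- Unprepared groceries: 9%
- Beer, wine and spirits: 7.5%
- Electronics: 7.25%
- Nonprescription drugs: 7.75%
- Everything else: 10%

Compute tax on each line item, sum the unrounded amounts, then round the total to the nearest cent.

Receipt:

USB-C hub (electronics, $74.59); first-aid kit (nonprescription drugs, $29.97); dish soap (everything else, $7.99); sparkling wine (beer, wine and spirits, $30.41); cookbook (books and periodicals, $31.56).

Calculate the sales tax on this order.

$10.81

USB-C hub $74.59: electronics → 7.25% → $5.407775
First-aid kit $29.97: nonprescription drugs → 7.75% → $2.322675
Dish soap $7.99: everything else → 10% → $0.799
Sparkling wine $30.41: beer, wine and spirits → 7.5% → $2.28075
Cookbook $31.56: books and periodicals → 0% → $0.00
Unrounded tax sum = $10.8102 → $10.81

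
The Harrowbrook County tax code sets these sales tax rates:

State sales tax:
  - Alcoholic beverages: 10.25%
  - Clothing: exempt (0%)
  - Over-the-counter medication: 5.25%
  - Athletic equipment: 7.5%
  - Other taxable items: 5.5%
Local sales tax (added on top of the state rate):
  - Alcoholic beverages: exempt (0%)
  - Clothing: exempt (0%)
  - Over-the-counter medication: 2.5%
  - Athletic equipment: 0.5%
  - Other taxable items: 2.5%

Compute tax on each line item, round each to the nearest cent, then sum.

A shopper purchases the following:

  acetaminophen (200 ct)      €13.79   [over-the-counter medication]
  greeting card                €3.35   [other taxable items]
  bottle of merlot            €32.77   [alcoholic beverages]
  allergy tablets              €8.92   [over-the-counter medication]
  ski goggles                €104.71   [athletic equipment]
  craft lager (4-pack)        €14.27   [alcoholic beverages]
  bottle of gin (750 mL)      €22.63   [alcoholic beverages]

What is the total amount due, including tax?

€217.99

Acetaminophen (200 ct) €13.79: over-the-counter medication → 5.25% + 2.5% local = 7.75% → €1.07
Greeting card €3.35: other taxable items → 5.5% + 2.5% local = 8% → €0.27
Bottle of merlot €32.77: alcoholic beverages → 10.25% + 0% local = 10.25% → €3.36
Allergy tablets €8.92: over-the-counter medication → 5.25% + 2.5% local = 7.75% → €0.69
Ski goggles €104.71: athletic equipment → 7.5% + 0.5% local = 8% → €8.38
Craft lager (4-pack) €14.27: alcoholic beverages → 10.25% + 0% local = 10.25% → €1.46
Bottle of gin (750 mL) €22.63: alcoholic beverages → 10.25% + 0% local = 10.25% → €2.32
Subtotal = €200.44; tax = €17.55; total due = €217.99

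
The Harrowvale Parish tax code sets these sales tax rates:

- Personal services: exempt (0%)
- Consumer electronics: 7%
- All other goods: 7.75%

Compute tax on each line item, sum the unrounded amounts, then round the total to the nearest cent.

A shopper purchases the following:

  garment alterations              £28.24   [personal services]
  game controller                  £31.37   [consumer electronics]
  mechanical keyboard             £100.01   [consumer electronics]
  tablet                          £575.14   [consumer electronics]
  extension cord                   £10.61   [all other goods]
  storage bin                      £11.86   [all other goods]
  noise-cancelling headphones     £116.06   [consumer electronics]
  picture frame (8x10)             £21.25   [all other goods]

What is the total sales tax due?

£60.97

Garment alterations £28.24: personal services → 0% → £0.00
Game controller £31.37: consumer electronics → 7% → £2.1959
Mechanical keyboard £100.01: consumer electronics → 7% → £7.0007
Tablet £575.14: consumer electronics → 7% → £40.2598
Extension cord £10.61: all other goods → 7.75% → £0.822275
Storage bin £11.86: all other goods → 7.75% → £0.91915
Noise-cancelling headphones £116.06: consumer electronics → 7% → £8.1242
Picture frame (8x10) £21.25: all other goods → 7.75% → £1.646875
Unrounded tax sum = £60.9689 → £60.97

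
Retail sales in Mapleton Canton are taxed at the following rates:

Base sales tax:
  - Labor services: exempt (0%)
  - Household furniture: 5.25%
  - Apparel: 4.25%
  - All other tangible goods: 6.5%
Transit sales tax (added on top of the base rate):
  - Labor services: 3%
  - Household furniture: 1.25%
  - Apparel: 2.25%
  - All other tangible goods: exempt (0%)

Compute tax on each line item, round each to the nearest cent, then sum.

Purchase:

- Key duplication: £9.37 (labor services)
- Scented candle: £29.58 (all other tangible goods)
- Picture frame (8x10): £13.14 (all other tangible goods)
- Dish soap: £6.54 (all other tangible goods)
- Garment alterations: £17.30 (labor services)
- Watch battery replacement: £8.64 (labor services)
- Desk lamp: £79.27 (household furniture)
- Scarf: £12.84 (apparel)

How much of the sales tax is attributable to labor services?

£1.06

Key duplication £9.37: labor services → 0% + 3% transit = 3% → £0.28
Garment alterations £17.30: labor services → 0% + 3% transit = 3% → £0.52
Watch battery replacement £8.64: labor services → 0% + 3% transit = 3% → £0.26
Tax on labor services = £0.28 + £0.52 + £0.26 = £1.06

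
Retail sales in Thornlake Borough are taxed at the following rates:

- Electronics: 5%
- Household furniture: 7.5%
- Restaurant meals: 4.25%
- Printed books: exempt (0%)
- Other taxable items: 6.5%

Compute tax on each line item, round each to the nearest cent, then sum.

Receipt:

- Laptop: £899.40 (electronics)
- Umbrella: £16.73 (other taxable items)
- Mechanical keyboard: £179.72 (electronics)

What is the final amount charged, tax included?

£1150.90

Laptop £899.40: electronics → 5% → £44.97
Umbrella £16.73: other taxable items → 6.5% → £1.09
Mechanical keyboard £179.72: electronics → 5% → £8.99
Subtotal = £1095.85; tax = £55.05; total due = £1150.90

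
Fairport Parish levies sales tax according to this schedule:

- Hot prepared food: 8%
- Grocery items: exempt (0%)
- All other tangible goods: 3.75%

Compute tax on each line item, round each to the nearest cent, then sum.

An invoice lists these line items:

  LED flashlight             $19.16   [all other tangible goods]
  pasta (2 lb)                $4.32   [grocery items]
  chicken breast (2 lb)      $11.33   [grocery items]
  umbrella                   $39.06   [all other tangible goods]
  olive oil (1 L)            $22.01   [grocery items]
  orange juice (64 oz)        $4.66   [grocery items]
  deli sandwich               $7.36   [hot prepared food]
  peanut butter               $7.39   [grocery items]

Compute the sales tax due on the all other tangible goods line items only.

LED flashlight $19.16: all other tangible goods → 3.75% → $0.72
Umbrella $39.06: all other tangible goods → 3.75% → $1.46
Tax on all other tangible goods = $0.72 + $1.46 = $2.18

$2.18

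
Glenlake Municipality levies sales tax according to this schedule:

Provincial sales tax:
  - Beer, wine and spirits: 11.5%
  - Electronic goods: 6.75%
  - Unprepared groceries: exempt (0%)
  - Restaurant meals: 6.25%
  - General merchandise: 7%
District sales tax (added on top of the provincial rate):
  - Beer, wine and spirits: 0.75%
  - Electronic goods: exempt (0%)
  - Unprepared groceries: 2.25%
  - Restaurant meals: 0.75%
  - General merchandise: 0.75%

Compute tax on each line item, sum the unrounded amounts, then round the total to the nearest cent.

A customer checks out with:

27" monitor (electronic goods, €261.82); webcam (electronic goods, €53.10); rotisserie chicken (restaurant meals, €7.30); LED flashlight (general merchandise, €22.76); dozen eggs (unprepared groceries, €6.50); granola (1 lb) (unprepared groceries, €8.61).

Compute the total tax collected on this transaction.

27" monitor €261.82: electronic goods → 6.75% + 0% district = 6.75% → €17.67285
Webcam €53.10: electronic goods → 6.75% + 0% district = 6.75% → €3.58425
Rotisserie chicken €7.30: restaurant meals → 6.25% + 0.75% district = 7% → €0.511
LED flashlight €22.76: general merchandise → 7% + 0.75% district = 7.75% → €1.7639
Dozen eggs €6.50: unprepared groceries → 0% + 2.25% district = 2.25% → €0.14625
Granola (1 lb) €8.61: unprepared groceries → 0% + 2.25% district = 2.25% → €0.193725
Unrounded tax sum = €23.871975 → €23.87

€23.87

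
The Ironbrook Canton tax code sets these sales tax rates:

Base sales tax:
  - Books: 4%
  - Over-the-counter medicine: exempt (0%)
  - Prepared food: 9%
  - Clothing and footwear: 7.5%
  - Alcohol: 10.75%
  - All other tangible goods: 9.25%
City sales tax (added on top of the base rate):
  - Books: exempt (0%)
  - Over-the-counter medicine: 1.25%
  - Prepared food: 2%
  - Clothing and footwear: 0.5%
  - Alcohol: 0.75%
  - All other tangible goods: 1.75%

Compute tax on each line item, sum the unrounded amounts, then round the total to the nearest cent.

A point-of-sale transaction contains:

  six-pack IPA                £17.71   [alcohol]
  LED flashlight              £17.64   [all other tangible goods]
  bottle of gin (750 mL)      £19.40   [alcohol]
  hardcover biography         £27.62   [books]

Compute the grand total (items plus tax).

£89.68

Six-pack IPA £17.71: alcohol → 10.75% + 0.75% city = 11.5% → £2.03665
LED flashlight £17.64: all other tangible goods → 9.25% + 1.75% city = 11% → £1.9404
Bottle of gin (750 mL) £19.40: alcohol → 10.75% + 0.75% city = 11.5% → £2.231
Hardcover biography £27.62: books → 4% + 0% city = 4% → £1.1048
Subtotal = £82.37; unrounded tax = £7.31285 → £7.31; total due = £89.68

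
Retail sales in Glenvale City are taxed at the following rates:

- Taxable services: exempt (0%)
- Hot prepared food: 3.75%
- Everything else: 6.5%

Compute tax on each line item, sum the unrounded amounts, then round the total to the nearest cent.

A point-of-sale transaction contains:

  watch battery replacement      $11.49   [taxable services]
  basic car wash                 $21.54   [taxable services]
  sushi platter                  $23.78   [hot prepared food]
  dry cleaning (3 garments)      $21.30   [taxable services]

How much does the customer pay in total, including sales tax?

$79.00

Watch battery replacement $11.49: taxable services → 0% → $0.00
Basic car wash $21.54: taxable services → 0% → $0.00
Sushi platter $23.78: hot prepared food → 3.75% → $0.89175
Dry cleaning (3 garments) $21.30: taxable services → 0% → $0.00
Subtotal = $78.11; unrounded tax = $0.89175 → $0.89; total due = $79.00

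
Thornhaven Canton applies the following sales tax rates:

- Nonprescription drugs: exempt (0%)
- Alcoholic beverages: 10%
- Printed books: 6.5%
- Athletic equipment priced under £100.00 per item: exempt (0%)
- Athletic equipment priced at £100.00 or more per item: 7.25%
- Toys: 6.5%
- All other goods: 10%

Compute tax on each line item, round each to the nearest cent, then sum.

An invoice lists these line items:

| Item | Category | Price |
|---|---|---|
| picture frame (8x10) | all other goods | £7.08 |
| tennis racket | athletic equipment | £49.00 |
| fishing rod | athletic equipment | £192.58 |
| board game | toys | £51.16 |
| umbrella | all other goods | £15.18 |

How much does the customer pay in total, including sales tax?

£334.52

Picture frame (8x10) £7.08: all other goods → 10% → £0.71
Tennis racket £49.00: athletic equipment, under £100.00 → 0% → £0.00
Fishing rod £192.58: athletic equipment, £100.00 or more → 7.25% → £13.96
Board game £51.16: toys → 6.5% → £3.33
Umbrella £15.18: all other goods → 10% → £1.52
Subtotal = £315.00; tax = £19.52; total due = £334.52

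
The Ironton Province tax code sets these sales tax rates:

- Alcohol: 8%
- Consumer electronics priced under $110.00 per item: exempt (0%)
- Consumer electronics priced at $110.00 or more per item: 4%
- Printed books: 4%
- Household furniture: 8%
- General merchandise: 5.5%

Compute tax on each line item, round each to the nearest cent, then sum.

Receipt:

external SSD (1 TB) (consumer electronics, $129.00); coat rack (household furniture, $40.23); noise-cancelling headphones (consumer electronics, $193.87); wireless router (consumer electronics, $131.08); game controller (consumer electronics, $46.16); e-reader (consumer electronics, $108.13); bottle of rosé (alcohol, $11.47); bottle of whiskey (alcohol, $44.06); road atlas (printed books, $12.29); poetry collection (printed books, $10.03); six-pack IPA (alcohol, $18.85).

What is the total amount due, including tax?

External SSD (1 TB) $129.00: consumer electronics, $110.00 or more → 4% → $5.16
Coat rack $40.23: household furniture → 8% → $3.22
Noise-cancelling headphones $193.87: consumer electronics, $110.00 or more → 4% → $7.75
Wireless router $131.08: consumer electronics, $110.00 or more → 4% → $5.24
Game controller $46.16: consumer electronics, under $110.00 → 0% → $0.00
E-reader $108.13: consumer electronics, under $110.00 → 0% → $0.00
Bottle of rosé $11.47: alcohol → 8% → $0.92
Bottle of whiskey $44.06: alcohol → 8% → $3.52
Road atlas $12.29: printed books → 4% → $0.49
Poetry collection $10.03: printed books → 4% → $0.40
Six-pack IPA $18.85: alcohol → 8% → $1.51
Subtotal = $745.17; tax = $28.21; total due = $773.38

$773.38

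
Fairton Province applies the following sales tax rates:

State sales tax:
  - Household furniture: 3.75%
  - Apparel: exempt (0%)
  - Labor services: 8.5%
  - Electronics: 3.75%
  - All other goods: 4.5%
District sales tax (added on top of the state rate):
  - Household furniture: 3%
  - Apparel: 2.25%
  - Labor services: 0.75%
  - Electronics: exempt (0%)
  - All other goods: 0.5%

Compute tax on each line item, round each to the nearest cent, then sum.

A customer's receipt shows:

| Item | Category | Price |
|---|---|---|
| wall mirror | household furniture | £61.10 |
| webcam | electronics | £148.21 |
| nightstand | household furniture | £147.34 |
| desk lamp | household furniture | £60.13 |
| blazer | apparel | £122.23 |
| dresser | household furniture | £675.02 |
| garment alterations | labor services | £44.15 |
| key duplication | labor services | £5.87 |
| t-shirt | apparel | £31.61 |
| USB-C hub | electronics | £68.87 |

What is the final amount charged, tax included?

£1444.44

Wall mirror £61.10: household furniture → 3.75% + 3% district = 6.75% → £4.12
Webcam £148.21: electronics → 3.75% + 0% district = 3.75% → £5.56
Nightstand £147.34: household furniture → 3.75% + 3% district = 6.75% → £9.95
Desk lamp £60.13: household furniture → 3.75% + 3% district = 6.75% → £4.06
Blazer £122.23: apparel → 0% + 2.25% district = 2.25% → £2.75
Dresser £675.02: household furniture → 3.75% + 3% district = 6.75% → £45.56
Garment alterations £44.15: labor services → 8.5% + 0.75% district = 9.25% → £4.08
Key duplication £5.87: labor services → 8.5% + 0.75% district = 9.25% → £0.54
T-shirt £31.61: apparel → 0% + 2.25% district = 2.25% → £0.71
USB-C hub £68.87: electronics → 3.75% + 0% district = 3.75% → £2.58
Subtotal = £1364.53; tax = £79.91; total due = £1444.44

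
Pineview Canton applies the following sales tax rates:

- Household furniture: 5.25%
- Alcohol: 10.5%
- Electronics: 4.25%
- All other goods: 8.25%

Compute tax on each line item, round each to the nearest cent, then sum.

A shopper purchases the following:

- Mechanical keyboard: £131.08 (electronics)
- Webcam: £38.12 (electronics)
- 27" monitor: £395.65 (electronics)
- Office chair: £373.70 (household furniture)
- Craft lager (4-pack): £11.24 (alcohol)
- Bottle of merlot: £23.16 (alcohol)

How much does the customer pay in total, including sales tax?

Mechanical keyboard £131.08: electronics → 4.25% → £5.57
Webcam £38.12: electronics → 4.25% → £1.62
27" monitor £395.65: electronics → 4.25% → £16.82
Office chair £373.70: household furniture → 5.25% → £19.62
Craft lager (4-pack) £11.24: alcohol → 10.5% → £1.18
Bottle of merlot £23.16: alcohol → 10.5% → £2.43
Subtotal = £972.95; tax = £47.24; total due = £1020.19

£1020.19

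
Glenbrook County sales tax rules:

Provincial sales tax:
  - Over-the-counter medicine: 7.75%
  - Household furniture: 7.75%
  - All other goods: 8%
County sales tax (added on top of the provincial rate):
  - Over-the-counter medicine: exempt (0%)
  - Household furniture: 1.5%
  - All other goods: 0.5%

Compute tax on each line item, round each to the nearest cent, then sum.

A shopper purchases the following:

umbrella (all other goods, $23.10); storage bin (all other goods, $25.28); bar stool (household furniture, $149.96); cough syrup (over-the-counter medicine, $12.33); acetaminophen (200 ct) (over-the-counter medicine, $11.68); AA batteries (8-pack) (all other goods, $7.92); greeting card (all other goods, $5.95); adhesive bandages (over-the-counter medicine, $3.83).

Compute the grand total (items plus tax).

Umbrella $23.10: all other goods → 8% + 0.5% county = 8.5% → $1.96
Storage bin $25.28: all other goods → 8% + 0.5% county = 8.5% → $2.15
Bar stool $149.96: household furniture → 7.75% + 1.5% county = 9.25% → $13.87
Cough syrup $12.33: over-the-counter medicine → 7.75% + 0% county = 7.75% → $0.96
Acetaminophen (200 ct) $11.68: over-the-counter medicine → 7.75% + 0% county = 7.75% → $0.91
AA batteries (8-pack) $7.92: all other goods → 8% + 0.5% county = 8.5% → $0.67
Greeting card $5.95: all other goods → 8% + 0.5% county = 8.5% → $0.51
Adhesive bandages $3.83: over-the-counter medicine → 7.75% + 0% county = 7.75% → $0.30
Subtotal = $240.05; tax = $21.33; total due = $261.38

$261.38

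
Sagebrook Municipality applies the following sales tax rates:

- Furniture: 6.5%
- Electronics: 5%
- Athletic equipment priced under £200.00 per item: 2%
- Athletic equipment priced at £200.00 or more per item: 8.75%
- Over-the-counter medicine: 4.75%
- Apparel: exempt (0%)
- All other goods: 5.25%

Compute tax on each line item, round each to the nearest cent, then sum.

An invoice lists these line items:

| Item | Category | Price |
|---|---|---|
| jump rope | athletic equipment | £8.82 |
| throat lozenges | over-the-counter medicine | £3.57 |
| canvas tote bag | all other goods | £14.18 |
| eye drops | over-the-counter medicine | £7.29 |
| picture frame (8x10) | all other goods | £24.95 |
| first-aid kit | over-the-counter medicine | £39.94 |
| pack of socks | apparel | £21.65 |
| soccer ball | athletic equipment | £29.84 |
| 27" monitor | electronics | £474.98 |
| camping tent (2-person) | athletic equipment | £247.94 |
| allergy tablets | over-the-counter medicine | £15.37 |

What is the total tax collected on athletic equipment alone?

£22.47

Jump rope £8.82: athletic equipment, under £200.00 → 2% → £0.18
Soccer ball £29.84: athletic equipment, under £200.00 → 2% → £0.60
Camping tent (2-person) £247.94: athletic equipment, £200.00 or more → 8.75% → £21.69
Tax on athletic equipment = £0.18 + £0.60 + £21.69 = £22.47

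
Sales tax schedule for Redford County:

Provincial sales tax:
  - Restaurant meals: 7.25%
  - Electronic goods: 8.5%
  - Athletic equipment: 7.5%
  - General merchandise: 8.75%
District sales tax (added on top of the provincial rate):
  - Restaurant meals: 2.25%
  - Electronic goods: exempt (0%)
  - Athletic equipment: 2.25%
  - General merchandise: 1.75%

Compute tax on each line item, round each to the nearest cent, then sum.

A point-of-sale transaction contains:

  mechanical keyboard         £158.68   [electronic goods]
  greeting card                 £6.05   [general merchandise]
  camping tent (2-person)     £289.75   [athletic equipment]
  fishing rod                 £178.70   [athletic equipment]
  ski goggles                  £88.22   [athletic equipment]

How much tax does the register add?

£68.40

Mechanical keyboard £158.68: electronic goods → 8.5% + 0% district = 8.5% → £13.49
Greeting card £6.05: general merchandise → 8.75% + 1.75% district = 10.5% → £0.64
Camping tent (2-person) £289.75: athletic equipment → 7.5% + 2.25% district = 9.75% → £28.25
Fishing rod £178.70: athletic equipment → 7.5% + 2.25% district = 9.75% → £17.42
Ski goggles £88.22: athletic equipment → 7.5% + 2.25% district = 9.75% → £8.60
Total tax = £13.49 + £0.64 + £28.25 + £17.42 + £8.60 = £68.40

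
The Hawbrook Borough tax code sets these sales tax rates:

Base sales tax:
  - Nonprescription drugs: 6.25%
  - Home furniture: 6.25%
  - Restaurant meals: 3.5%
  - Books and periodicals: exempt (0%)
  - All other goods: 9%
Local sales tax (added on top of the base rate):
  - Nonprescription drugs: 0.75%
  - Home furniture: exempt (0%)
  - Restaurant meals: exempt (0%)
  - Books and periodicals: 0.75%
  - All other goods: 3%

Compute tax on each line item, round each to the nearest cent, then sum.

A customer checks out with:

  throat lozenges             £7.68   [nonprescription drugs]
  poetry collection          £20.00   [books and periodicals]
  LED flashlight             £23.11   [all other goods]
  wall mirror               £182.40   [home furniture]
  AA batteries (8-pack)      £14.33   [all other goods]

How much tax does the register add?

£16.58

Throat lozenges £7.68: nonprescription drugs → 6.25% + 0.75% local = 7% → £0.54
Poetry collection £20.00: books and periodicals → 0% + 0.75% local = 0.75% → £0.15
LED flashlight £23.11: all other goods → 9% + 3% local = 12% → £2.77
Wall mirror £182.40: home furniture → 6.25% + 0% local = 6.25% → £11.40
AA batteries (8-pack) £14.33: all other goods → 9% + 3% local = 12% → £1.72
Total tax = £0.54 + £0.15 + £2.77 + £11.40 + £1.72 = £16.58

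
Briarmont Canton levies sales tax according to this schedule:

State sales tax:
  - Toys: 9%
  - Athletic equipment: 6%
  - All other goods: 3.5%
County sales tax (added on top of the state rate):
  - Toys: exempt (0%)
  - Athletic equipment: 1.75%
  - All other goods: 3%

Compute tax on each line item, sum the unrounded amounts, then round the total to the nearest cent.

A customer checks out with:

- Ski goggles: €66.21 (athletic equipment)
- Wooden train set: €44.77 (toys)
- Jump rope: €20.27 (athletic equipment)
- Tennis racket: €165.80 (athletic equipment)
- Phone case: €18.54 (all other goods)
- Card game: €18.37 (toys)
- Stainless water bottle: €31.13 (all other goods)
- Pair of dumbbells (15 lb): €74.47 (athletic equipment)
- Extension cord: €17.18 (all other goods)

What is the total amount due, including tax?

Ski goggles €66.21: athletic equipment → 6% + 1.75% county = 7.75% → €5.131275
Wooden train set €44.77: toys → 9% + 0% county = 9% → €4.0293
Jump rope €20.27: athletic equipment → 6% + 1.75% county = 7.75% → €1.570925
Tennis racket €165.80: athletic equipment → 6% + 1.75% county = 7.75% → €12.8495
Phone case €18.54: all other goods → 3.5% + 3% county = 6.5% → €1.2051
Card game €18.37: toys → 9% + 0% county = 9% → €1.6533
Stainless water bottle €31.13: all other goods → 3.5% + 3% county = 6.5% → €2.02345
Pair of dumbbells (15 lb) €74.47: athletic equipment → 6% + 1.75% county = 7.75% → €5.771425
Extension cord €17.18: all other goods → 3.5% + 3% county = 6.5% → €1.1167
Subtotal = €456.74; unrounded tax = €35.350975 → €35.35; total due = €492.09

€492.09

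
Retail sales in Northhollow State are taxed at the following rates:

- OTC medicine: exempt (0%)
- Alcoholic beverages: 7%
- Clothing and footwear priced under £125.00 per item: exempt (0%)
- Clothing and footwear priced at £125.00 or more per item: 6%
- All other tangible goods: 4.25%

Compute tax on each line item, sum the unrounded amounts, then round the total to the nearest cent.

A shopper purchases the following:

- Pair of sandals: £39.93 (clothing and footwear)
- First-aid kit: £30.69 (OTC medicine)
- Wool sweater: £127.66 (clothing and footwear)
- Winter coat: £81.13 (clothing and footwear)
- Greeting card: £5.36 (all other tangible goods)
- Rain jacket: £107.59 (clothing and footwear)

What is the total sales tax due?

Pair of sandals £39.93: clothing and footwear, under £125.00 → 0% → £0.00
First-aid kit £30.69: OTC medicine → 0% → £0.00
Wool sweater £127.66: clothing and footwear, £125.00 or more → 6% → £7.6596
Winter coat £81.13: clothing and footwear, under £125.00 → 0% → £0.00
Greeting card £5.36: all other tangible goods → 4.25% → £0.2278
Rain jacket £107.59: clothing and footwear, under £125.00 → 0% → £0.00
Unrounded tax sum = £7.8874 → £7.89

£7.89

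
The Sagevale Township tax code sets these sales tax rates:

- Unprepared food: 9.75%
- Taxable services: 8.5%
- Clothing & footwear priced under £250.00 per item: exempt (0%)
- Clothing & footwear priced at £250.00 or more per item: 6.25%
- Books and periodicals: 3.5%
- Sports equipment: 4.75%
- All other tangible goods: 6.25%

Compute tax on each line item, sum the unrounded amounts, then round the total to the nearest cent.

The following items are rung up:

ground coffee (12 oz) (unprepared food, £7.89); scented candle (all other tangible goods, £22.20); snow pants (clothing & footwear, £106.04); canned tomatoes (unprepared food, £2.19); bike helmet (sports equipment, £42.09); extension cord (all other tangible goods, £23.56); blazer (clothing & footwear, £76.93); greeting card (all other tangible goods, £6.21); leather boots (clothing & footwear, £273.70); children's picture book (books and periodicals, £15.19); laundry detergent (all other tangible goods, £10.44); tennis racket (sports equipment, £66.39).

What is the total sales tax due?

Ground coffee (12 oz) £7.89: unprepared food → 9.75% → £0.769275
Scented candle £22.20: all other tangible goods → 6.25% → £1.3875
Snow pants £106.04: clothing & footwear, under £250.00 → 0% → £0.00
Canned tomatoes £2.19: unprepared food → 9.75% → £0.213525
Bike helmet £42.09: sports equipment → 4.75% → £1.999275
Extension cord £23.56: all other tangible goods → 6.25% → £1.4725
Blazer £76.93: clothing & footwear, under £250.00 → 0% → £0.00
Greeting card £6.21: all other tangible goods → 6.25% → £0.388125
Leather boots £273.70: clothing & footwear, £250.00 or more → 6.25% → £17.10625
Children's picture book £15.19: books and periodicals → 3.5% → £0.53165
Laundry detergent £10.44: all other tangible goods → 6.25% → £0.6525
Tennis racket £66.39: sports equipment → 4.75% → £3.153525
Unrounded tax sum = £27.674125 → £27.67

£27.67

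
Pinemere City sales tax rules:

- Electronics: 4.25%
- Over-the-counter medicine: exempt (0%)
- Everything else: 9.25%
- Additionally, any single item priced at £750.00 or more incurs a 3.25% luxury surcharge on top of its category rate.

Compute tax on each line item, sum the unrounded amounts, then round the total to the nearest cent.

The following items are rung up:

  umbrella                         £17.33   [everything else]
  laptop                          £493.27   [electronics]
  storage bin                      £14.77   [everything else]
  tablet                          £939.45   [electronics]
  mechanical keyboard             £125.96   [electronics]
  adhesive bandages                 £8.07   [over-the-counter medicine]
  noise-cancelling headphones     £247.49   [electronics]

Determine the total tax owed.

Umbrella £17.33: everything else → 9.25% → £1.603025
Laptop £493.27: electronics → 4.25% → £20.963975
Storage bin £14.77: everything else → 9.25% → £1.366225
Tablet £939.45: electronics → 4.25% + 3.25% surcharge = 7.5% → £70.45875
Mechanical keyboard £125.96: electronics → 4.25% → £5.3533
Adhesive bandages £8.07: over-the-counter medicine → 0% → £0.00
Noise-cancelling headphones £247.49: electronics → 4.25% → £10.518325
Unrounded tax sum = £110.2636 → £110.26

£110.26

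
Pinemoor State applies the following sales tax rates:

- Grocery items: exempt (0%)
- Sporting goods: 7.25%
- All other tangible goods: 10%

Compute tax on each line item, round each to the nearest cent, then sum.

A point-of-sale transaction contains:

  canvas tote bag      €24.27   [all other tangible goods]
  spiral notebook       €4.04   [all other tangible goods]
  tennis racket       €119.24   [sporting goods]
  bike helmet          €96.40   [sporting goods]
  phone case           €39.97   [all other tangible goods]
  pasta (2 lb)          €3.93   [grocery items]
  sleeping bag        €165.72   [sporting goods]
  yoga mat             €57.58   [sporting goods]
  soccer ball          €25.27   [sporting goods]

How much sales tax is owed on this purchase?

Canvas tote bag €24.27: all other tangible goods → 10% → €2.43
Spiral notebook €4.04: all other tangible goods → 10% → €0.40
Tennis racket €119.24: sporting goods → 7.25% → €8.64
Bike helmet €96.40: sporting goods → 7.25% → €6.99
Phone case €39.97: all other tangible goods → 10% → €4.00
Pasta (2 lb) €3.93: grocery items → 0% → €0.00
Sleeping bag €165.72: sporting goods → 7.25% → €12.01
Yoga mat €57.58: sporting goods → 7.25% → €4.17
Soccer ball €25.27: sporting goods → 7.25% → €1.83
Total tax = €2.43 + €0.40 + €8.64 + €6.99 + €4.00 + €12.01 + €4.17 + €1.83 = €40.47

€40.47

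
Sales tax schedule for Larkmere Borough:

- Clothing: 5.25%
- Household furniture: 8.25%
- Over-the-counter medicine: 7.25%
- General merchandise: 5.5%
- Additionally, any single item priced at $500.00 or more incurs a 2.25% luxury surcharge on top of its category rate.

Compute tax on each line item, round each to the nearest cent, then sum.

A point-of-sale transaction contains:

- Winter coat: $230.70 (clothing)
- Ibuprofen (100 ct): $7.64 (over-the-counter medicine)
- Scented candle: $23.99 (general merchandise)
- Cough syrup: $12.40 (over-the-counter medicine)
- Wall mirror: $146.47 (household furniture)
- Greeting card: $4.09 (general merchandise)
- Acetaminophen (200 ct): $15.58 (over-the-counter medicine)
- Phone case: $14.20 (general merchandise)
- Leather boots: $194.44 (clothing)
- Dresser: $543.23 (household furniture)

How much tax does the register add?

Winter coat $230.70: clothing → 5.25% → $12.11
Ibuprofen (100 ct) $7.64: over-the-counter medicine → 7.25% → $0.55
Scented candle $23.99: general merchandise → 5.5% → $1.32
Cough syrup $12.40: over-the-counter medicine → 7.25% → $0.90
Wall mirror $146.47: household furniture → 8.25% → $12.08
Greeting card $4.09: general merchandise → 5.5% → $0.22
Acetaminophen (200 ct) $15.58: over-the-counter medicine → 7.25% → $1.13
Phone case $14.20: general merchandise → 5.5% → $0.78
Leather boots $194.44: clothing → 5.25% → $10.21
Dresser $543.23: household furniture → 8.25% + 2.25% surcharge = 10.5% → $57.04
Total tax = $12.11 + $0.55 + $1.32 + $0.90 + $12.08 + $0.22 + $1.13 + $0.78 + $10.21 + $57.04 = $96.34

$96.34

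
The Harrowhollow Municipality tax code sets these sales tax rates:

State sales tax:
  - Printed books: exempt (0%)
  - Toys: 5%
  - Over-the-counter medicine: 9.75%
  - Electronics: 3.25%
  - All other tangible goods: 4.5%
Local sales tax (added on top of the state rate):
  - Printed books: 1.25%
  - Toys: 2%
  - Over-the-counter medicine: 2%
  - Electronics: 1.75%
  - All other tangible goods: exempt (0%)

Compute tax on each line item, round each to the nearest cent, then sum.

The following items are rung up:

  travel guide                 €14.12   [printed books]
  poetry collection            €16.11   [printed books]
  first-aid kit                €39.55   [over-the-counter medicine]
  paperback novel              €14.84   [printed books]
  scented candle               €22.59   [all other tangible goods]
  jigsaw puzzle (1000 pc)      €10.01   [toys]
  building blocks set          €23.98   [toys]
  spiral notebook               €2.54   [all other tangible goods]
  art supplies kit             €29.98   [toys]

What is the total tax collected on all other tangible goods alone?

Scented candle €22.59: all other tangible goods → 4.5% + 0% local = 4.5% → €1.02
Spiral notebook €2.54: all other tangible goods → 4.5% + 0% local = 4.5% → €0.11
Tax on all other tangible goods = €1.02 + €0.11 = €1.13

€1.13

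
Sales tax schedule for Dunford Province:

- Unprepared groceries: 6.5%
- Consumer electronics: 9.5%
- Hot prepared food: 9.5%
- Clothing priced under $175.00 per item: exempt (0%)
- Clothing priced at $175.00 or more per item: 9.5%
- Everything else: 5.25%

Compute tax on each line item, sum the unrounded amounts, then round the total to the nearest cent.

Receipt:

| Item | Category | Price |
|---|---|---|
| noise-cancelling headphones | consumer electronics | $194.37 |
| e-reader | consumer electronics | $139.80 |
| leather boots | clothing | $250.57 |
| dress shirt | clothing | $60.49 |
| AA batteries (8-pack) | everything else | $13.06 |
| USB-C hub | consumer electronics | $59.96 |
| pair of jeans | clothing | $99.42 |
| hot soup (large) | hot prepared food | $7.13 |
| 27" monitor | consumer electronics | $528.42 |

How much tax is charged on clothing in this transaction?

Leather boots $250.57: clothing, $175.00 or more → 9.5% → $23.80415
Dress shirt $60.49: clothing, under $175.00 → 0% → $0.00
Pair of jeans $99.42: clothing, under $175.00 → 0% → $0.00
Tax on clothing: unrounded sum = $23.80415 → $23.80

$23.80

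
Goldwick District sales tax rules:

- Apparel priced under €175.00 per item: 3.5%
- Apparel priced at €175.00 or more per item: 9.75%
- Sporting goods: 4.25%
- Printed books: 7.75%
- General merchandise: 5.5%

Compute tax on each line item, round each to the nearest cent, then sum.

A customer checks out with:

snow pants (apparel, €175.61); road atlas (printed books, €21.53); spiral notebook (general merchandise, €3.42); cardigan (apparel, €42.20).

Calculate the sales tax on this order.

€20.46

Snow pants €175.61: apparel, €175.00 or more → 9.75% → €17.12
Road atlas €21.53: printed books → 7.75% → €1.67
Spiral notebook €3.42: general merchandise → 5.5% → €0.19
Cardigan €42.20: apparel, under €175.00 → 3.5% → €1.48
Total tax = €17.12 + €1.67 + €0.19 + €1.48 = €20.46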